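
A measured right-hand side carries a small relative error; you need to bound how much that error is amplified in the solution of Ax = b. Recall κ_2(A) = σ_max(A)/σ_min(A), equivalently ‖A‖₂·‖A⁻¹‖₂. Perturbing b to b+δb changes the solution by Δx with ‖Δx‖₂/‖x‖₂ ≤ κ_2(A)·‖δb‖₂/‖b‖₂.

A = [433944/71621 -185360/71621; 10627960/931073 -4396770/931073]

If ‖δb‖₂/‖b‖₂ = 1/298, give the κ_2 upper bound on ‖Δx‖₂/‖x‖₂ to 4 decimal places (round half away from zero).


AᵀA = [500960150656/2999643361 -208727875440/2999643361; -208727875440/2999643361 86983197700/2999643361]; tr = 3478954724/17749369, det = 15366400/17749369
solving λ² − 3478954724/17749369·λ + 15366400/17749369 = 0 gives λ = 196, 78400/17749369
κ = σ_max/σ_min = 14/(280/4213) = 210.6500
perturbation bound = 210.6500·1/298 = 0.7069

0.7069


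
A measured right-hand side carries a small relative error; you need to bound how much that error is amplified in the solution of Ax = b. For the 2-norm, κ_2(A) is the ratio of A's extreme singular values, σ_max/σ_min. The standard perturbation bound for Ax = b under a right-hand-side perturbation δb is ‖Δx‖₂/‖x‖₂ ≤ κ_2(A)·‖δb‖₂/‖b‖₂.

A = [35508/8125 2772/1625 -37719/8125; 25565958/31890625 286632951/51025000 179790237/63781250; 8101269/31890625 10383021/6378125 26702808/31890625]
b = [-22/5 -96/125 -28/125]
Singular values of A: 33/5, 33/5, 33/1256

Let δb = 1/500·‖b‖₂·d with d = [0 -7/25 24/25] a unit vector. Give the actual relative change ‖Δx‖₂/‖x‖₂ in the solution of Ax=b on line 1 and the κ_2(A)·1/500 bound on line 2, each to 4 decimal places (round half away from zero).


largest singular value 33/5, smallest 33/1256
κ = σ_max/σ_min = (33/5)/(33/1256) = 251.2000
κ_2(A)·‖δb‖/‖b‖ = 0.5024
solve Ax = b  →  x = [-0.4569 -0.2797 0.4149]
2-norm of b is 4.4721; of x, 0.6776
re-solving with b+δb shifts x by Δx of norm 0.3404
realised ‖Δx‖/‖x‖ = 0.5024
so the bound is sharp here: realised error equals the bound

0.5024
0.5024


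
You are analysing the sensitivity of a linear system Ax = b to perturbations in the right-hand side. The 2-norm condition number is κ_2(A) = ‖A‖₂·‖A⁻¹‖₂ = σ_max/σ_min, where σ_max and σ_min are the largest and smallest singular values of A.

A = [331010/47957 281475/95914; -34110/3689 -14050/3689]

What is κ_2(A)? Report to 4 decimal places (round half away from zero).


form AᵀA = [306197785000/2299873849 127578009375/2299873849; 127578009375/2299873849 212672265625/9199495396] with trace 8505700625/54434884 and determinant 9765625/13608721
solving λ² − 8505700625/54434884·λ + 9765625/13608721 = 0 gives λ = 625/4, 62500/13608721
so κ_2 = √((625/4) / (62500/13608721)) = 184.4500

184.4500


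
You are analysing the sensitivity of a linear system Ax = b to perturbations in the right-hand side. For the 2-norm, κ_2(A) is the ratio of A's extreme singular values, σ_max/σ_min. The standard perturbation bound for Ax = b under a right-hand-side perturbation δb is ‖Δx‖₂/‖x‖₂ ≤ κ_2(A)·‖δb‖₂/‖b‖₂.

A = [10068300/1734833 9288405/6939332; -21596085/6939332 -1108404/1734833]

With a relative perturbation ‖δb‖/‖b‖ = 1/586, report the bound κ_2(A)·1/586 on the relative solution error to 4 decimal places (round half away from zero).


0.1699

form AᵀA = [7226026040025/166623974416 101605220640/10413998401; 101605220640/10413998401 366544699929/166623974416] with trace 2258349417/49560968 and determinant 332150625/1585950976
λ_max, λ_min = (2258349417/49560968 ± √79657568374252176/38379524204641)/2 = 729/16, 455625/99121936
σ_max=√(729/16)=(27/4), σ_min=√(455625/99121936)=(675/9956) → κ = 99.5600
worst-case relative error ≤ 99.5600 × 1/586 = 0.1699


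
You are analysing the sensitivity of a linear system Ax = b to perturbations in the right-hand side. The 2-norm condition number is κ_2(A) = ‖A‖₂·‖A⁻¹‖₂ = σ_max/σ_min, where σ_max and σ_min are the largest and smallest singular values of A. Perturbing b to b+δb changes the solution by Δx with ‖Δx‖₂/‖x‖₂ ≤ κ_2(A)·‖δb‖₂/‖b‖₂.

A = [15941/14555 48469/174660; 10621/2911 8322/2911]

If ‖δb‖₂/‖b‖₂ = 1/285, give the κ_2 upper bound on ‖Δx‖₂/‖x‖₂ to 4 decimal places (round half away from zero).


form AᵀA = [1828826/126025 16233809/1512300; 16233809/1512300 149714281/18147600] with trace 16522609/725904 and determinant 3258025/725904
solving λ² − 16522609/725904·λ + 3258025/725904 = 0 gives λ = 361/16, 9025/45369
so κ_2 = √((361/16) / (9025/45369)) = 10.6500
κ_2(A)·‖δb‖/‖b‖ = 0.0374

0.0374


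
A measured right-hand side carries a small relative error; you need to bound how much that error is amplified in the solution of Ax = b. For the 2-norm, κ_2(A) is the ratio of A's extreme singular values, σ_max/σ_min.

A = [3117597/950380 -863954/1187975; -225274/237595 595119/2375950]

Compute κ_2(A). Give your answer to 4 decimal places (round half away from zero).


AᵀA = [421255402225/36128885776 -11846360295/4516110722; -11846360295/4516110722 5343732289/9032221444]; tr = 263313701/21492496, det = 1500625/85969984
λ_max, λ_min = (263313701/21492496 ± √69301852957507401/461927384310016)/2 = 49/4, 30625/21492496
so κ_2 = √((49/4) / (30625/21492496)) = 92.7200

92.7200


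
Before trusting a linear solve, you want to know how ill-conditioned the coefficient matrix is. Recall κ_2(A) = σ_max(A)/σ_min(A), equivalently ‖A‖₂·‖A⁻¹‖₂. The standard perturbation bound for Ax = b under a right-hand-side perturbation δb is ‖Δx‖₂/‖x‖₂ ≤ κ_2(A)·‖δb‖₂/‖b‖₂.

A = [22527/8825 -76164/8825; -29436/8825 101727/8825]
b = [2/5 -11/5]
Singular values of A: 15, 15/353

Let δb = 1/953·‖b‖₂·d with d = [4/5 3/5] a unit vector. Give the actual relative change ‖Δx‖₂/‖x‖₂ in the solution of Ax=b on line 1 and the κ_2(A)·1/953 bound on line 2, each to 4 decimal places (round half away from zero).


largest singular value 15, smallest 15/353
condition number: 15 ÷ (15/353) = 353.0000
bound on ‖Δx‖/‖x‖: κ·ε = 353.0000·1/953 = 0.3704
solve Ax = b  →  x = [-22.5547 -6.7173]
2-norm of b is 2.2361; of x, 23.5337
with δb = [0.0019 0.0014], A·Δx = δb → ‖Δx‖ = 0.0552
relative error = 0.0023
so the bound overstates the realised error by a factor of ≈ 157.8689 (computed from the unrounded values)

0.0023
0.3704


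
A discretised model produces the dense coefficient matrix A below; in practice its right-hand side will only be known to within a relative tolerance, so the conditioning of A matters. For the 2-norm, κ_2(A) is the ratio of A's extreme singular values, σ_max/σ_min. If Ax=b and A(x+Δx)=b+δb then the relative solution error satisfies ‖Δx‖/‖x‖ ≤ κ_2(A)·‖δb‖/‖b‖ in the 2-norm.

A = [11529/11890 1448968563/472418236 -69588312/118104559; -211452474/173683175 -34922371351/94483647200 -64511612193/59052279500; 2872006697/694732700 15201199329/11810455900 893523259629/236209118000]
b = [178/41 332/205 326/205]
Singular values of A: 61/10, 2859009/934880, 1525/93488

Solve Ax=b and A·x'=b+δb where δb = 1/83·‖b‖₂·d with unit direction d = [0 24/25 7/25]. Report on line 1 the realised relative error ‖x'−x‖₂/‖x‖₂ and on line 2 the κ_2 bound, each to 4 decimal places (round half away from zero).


0.0295
4.5054

σ_max = 61/10, σ_min = 1525/93488
κ_2(A) = (61/10) / (1525/93488) = 373.9520
worst-case relative error ≤ 373.9520 × 1/83 = 4.5054
solve Ax = b  →  x = [-84.3193 43.0415 77.9233]
2-norm of b is 4.8990; of x, 122.6146
δb = ε·‖b‖·d = [0.0000 0.0567 0.0165]; solving A·Δx = δb gives ‖Δx‖ = 3.6184
dividing the unrounded norms, ‖Δx‖/‖x‖ = 0.0295
so the bound overstates the realised error by a factor of ≈ 152.6745 (computed from the unrounded values)


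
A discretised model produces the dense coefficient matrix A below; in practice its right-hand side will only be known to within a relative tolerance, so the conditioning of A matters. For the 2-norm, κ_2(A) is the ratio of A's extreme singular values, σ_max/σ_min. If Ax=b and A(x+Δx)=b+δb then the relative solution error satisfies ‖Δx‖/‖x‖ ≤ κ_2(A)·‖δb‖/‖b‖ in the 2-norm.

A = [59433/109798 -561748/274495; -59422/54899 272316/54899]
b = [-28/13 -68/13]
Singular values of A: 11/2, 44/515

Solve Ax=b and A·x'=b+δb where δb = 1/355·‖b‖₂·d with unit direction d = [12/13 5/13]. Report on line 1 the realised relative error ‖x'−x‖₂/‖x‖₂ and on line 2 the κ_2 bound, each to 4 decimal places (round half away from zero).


σ_max = 11/2, σ_min = 44/515
κ_2(A) = (11/2) / (44/515) = 64.3750
bound on ‖Δx‖/‖x‖: κ·ε = 64.3750·1/355 = 0.1813
solve Ax = b  →  x = [-45.5166 -10.9867]
2-norm of b is 5.6569; of x, 46.8238
with δb = [0.0147 0.0061], A·Δx = δb → ‖Δx‖ = 0.1865
relative error = 0.0040
tightness: 0.0040 against a bound of 0.1813 (unrounded ratio ≈ 0.0220)

0.0040
0.1813


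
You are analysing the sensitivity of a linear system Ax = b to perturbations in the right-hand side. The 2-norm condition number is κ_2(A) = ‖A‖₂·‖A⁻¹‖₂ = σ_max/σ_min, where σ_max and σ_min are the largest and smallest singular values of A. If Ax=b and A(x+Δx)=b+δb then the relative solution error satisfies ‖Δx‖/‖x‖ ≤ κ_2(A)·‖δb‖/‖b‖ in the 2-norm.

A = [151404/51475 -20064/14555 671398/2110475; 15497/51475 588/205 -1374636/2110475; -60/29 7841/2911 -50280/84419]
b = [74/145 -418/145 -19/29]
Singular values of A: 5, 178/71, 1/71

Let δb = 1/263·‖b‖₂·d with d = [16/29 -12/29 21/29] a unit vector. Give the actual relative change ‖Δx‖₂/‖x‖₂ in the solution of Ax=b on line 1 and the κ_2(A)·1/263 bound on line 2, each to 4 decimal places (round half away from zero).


largest singular value 5, smallest 1/71
κ_2(A) = 5 / (1/71) = 355.0000
worst-case relative error ≤ 355.0000 × 1/263 = 1.3498
solve Ax = b  →  x = [-0.3982 14.8062 69.4436]
‖b‖ = 3.0000, ‖x‖ = 71.0056
re-solving with b+δb shifts x by Δx of norm 0.8099
relative error = 0.0114
tightness: 0.0114 against a bound of 1.3498 (unrounded ratio ≈ 0.0085)

0.0114
1.3498


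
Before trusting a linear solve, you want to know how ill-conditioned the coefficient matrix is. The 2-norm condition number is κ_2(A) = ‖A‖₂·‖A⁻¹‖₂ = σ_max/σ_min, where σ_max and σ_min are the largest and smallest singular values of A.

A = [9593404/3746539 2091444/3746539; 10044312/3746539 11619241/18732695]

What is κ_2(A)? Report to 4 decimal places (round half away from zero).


157.5500

form AᵀA = [229395486160/16690314481 258058998792/83451572405; 258058998792/83451572405 290559110041/417257862025] with trace 3584441561/248220025 and determinant 2085136/248220025
eigenvalues of AᵀA: λ = (tr ± √(tr²−4·det))/2 = 361/25, 5776/9928801
κ = σ_max/σ_min = (19/5)/(76/3151) = 157.5500


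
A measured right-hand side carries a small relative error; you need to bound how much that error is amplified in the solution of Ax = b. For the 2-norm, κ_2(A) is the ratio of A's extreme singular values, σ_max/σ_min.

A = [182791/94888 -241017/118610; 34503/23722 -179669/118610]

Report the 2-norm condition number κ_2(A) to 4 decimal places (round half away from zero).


AᵀA = [52459861825/9003732544 -13770443295/2250933136; -13770443295/2250933136 1807402877/281366642]; tr = 131149529/10705984, det = 60025/42823936
eigenvalues of AᵀA: λ = (tr ± √(tr²−4·det))/2 = 49/4, 1225/10705984
σ_max=√(49/4)=(7/2), σ_min=√(1225/10705984)=(35/3272) → κ = 327.2000

327.2000


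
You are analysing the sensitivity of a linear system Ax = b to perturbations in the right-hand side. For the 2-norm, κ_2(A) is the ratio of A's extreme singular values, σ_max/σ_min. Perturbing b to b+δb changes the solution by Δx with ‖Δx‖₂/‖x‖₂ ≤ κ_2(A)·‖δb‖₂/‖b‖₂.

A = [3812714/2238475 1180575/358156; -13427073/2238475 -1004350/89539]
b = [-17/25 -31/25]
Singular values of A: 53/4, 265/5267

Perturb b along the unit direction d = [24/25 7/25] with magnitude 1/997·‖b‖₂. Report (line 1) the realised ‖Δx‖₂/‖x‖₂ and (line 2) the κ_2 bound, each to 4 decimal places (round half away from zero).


from the listed singular values, σ₁ = 53/4, σ_n = 265/5267
condition number: (53/4) ÷ (265/5267) = 263.3500
worst-case relative error ≤ 263.3500 × 1/997 = 0.2641
solve Ax = b  →  x = [17.5727 -9.2866]
‖b‖ = 1.4142, ‖x‖ = 19.8756
δb = ε·‖b‖·d = [0.0014 0.0004]; solving A·Δx = δb gives ‖Δx‖ = 0.0282
realised ‖Δx‖/‖x‖ = 0.0014
tightness: 0.0014 against a bound of 0.2641 (unrounded ratio ≈ 0.0054)

0.0014
0.2641


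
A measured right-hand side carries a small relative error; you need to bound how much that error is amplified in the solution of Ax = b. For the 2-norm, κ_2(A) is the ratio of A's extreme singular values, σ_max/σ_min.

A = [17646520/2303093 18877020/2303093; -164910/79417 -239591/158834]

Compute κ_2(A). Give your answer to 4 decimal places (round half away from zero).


24.2125

AᵀA = [198852422500/3155405929 208047630105/3155405929; 208047630105/3155405929 876647336041/12621623716]; tr = 1988177201/15007876, det = 111936400/3751969
eigenvalues of AᵀA: λ = (tr ± √(tr²−4·det))/2 = 529/4, 846400/3751969
κ_2(A) = √(λ_max/λ_min) = √((529/4) / (846400/3751969)) = 24.2125


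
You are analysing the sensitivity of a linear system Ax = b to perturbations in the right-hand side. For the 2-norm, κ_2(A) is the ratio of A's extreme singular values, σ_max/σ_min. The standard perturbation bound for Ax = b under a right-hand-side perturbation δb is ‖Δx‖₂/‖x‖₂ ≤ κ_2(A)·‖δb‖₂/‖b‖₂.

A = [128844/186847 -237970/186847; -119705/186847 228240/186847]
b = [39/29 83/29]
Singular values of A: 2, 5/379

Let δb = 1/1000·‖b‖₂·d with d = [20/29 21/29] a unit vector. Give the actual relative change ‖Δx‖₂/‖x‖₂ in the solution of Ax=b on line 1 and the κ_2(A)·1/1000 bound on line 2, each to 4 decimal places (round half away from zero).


0.0011
0.1516

σ_max = 2, σ_min = 5/379
condition number: 2 ÷ (5/379) = 151.6000
worst-case relative error ≤ 151.6000 × 1/1000 = 0.1516
solve Ax = b  →  x = [200.4118 107.4529]
‖b‖ = 3.1623, ‖x‖ = 227.4005
δb = ε·‖b‖·d = [0.0022 0.0023]; solving A·Δx = δb gives ‖Δx‖ = 0.2397
realised ‖Δx‖/‖x‖ = 0.0011
so the bound overstates the realised error by a factor of ≈ 143.8207 (computed from the unrounded values)


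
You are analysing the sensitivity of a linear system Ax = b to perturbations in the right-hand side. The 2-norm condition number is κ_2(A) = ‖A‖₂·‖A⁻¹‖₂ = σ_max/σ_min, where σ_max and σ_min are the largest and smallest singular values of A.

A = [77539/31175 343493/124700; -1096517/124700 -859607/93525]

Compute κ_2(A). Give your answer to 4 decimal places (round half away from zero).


129.0000

M = AᵀA = [2077674041/24880144 408990400/4665027; 408990400/4665027 20615478529/223921296]. tr(M)=23373689/133128, det(M)=7890481/4260096
λ_max, λ_min = (23373689/133128 ± √8534344249600/276922881)/2 = 2809/16, 2809/266256
κ = σ_max/σ_min = (53/4)/(53/516) = 129.0000


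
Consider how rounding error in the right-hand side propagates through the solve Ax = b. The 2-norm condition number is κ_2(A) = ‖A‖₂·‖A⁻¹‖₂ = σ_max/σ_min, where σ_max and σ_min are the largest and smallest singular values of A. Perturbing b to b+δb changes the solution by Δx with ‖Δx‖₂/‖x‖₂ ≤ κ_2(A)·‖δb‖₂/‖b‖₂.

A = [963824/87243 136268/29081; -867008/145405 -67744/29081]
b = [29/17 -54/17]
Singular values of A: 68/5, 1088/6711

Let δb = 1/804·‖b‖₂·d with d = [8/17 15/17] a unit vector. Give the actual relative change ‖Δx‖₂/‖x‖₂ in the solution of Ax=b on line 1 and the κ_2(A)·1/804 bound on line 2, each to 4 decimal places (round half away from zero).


largest singular value 68/5, smallest 1088/6711
κ_2(A) = (68/5) / (1088/6711) = 83.8875
perturbation bound = 83.8875·1/804 = 0.1043
solve Ax = b  →  x = [4.9484 -11.3026]
‖b‖ = 3.6056, ‖x‖ = 12.3384
re-solving with b+δb shifts x by Δx of norm 0.0277
relative error = 0.0022
realised/bound (from unrounded values) ≈ 0.0215

0.0022
0.1043


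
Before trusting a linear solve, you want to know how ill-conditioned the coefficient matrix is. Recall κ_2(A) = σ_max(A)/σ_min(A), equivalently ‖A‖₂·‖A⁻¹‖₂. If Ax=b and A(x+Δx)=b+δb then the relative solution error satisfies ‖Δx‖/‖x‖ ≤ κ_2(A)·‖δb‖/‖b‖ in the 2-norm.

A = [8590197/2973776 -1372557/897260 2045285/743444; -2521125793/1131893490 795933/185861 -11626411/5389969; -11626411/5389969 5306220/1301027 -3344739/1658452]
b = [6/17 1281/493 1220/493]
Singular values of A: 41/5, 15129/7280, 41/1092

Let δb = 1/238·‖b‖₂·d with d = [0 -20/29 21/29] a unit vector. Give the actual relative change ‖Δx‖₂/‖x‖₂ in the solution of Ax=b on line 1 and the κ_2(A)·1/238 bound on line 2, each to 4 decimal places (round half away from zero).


0.3919
0.9176

from the listed singular values, σ₁ = 41/5, σ_n = 41/1092
κ_2(A) = (41/5) / (41/1092) = 218.4000
worst-case relative error ≤ 218.4000 × 1/238 = 0.9176
solve Ax = b  →  x = [0.3219 0.9286 0.3066]
‖b‖ = 3.6056, ‖x‖ = 1.0296
with δb = [0.0000 -0.0104 0.0110], A·Δx = δb → ‖Δx‖ = 0.4035
realised ‖Δx‖/‖x‖ = 0.3919
so the bound overstates the realised error by a factor of ≈ 2.3416 (computed from the unrounded values)


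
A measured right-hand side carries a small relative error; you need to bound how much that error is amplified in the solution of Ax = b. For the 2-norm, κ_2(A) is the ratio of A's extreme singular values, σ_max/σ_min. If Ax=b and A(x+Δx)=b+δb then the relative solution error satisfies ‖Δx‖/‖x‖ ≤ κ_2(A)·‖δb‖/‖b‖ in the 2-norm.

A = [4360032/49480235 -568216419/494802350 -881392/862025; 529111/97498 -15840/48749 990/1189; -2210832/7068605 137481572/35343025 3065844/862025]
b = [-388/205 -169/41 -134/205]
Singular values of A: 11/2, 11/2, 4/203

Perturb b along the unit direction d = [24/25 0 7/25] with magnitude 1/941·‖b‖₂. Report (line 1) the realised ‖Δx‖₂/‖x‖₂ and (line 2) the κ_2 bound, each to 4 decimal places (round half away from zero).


σ_max = 11/2, σ_min = 4/203
κ = σ_max/σ_min = (11/2)/(4/203) = 279.1250
perturbation bound = 279.1250·1/941 = 0.2966
solve Ax = b  →  x = [14.6274 68.3239 -73.6254]
‖b‖ = 4.5826, ‖x‖ = 101.5028
Δx = A⁻¹·δb where δb = 1/941·4.5826·d; ‖Δx‖ = 0.2471
dividing the unrounded norms, ‖Δx‖/‖x‖ = 0.0024
realised/bound (from unrounded values) ≈ 0.0082

0.0024
0.2966


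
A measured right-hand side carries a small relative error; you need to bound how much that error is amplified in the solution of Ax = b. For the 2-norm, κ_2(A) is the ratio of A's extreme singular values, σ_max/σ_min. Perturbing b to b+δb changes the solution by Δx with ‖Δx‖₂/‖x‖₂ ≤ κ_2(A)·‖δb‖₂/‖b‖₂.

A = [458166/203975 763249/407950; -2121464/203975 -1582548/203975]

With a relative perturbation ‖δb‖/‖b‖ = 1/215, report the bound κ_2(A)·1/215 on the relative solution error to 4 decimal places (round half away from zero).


0.4049

AᵀA = [2802216292/24750625 2101229019/24750625; 2101229019/24750625 6305997457/99002500]; tr = 140118901/792020, det = 102171664/24750625
char-poly roots: 17689/100 and 23104/990025
κ_2(A) = √(λ_max/λ_min) = √((17689/100) / (23104/990025)) = 87.0625
κ_2(A)·‖δb‖/‖b‖ = 0.4049


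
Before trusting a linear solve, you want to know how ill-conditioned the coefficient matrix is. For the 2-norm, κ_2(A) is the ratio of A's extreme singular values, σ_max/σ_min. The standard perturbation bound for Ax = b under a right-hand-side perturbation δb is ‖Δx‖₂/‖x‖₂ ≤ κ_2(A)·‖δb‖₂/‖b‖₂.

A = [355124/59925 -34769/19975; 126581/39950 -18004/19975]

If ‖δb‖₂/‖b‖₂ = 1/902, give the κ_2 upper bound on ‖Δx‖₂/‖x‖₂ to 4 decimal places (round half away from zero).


0.3126

form AᵀA = [2244487777/49702500 -54552778/4141875; -54552778/4141875 5304593/1380625] with trace 3896725/79524 and determinant 2401/79524
char-poly roots: 49 and 49/79524
so κ_2 = √(49 / (49/79524)) = 282.0000
worst-case relative error ≤ 282.0000 × 1/902 = 0.3126


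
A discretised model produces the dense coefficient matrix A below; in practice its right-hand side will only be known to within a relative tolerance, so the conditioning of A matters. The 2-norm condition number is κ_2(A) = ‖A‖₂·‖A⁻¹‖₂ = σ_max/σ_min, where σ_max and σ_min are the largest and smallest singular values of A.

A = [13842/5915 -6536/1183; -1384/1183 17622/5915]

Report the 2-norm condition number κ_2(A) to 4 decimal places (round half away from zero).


M = AᵀA = [239487364/34987225 -22972032/1399489; -22972032/1399489 1378517284/34987225]. tr(M)=9573992/207025, det(M)=1336336/5175625
eigenvalues of AᵀA: λ = (tr ± √(tr²−4·det))/2 = 1156/25, 1156/207025
κ = σ_max/σ_min = (34/5)/(34/455) = 91.0000

91.0000


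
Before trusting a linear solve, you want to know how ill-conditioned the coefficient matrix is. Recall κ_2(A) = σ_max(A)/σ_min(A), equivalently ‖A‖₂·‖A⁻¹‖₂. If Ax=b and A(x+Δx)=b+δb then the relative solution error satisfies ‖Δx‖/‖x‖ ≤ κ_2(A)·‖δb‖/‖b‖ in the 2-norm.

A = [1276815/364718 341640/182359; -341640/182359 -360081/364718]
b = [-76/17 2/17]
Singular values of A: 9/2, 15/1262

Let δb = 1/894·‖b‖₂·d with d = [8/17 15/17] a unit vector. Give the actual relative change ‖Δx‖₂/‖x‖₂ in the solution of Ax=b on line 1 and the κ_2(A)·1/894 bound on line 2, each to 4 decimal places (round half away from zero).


0.0025
0.4235

from the listed singular values, σ₁ = 9/2, σ_n = 15/1262
κ_2(A) = (9/2) / (15/1262) = 378.6000
κ_2(A)·‖δb‖/‖b‖ = 0.4235
solve Ax = b  →  x = [78.4000 -148.8889]
2-norm of b is 4.4721; of x, 168.2690
with δb = [0.0024 0.0044], A·Δx = δb → ‖Δx‖ = 0.4209
relative error = 0.0025
tightness: 0.0025 against a bound of 0.4235 (unrounded ratio ≈ 0.0059)


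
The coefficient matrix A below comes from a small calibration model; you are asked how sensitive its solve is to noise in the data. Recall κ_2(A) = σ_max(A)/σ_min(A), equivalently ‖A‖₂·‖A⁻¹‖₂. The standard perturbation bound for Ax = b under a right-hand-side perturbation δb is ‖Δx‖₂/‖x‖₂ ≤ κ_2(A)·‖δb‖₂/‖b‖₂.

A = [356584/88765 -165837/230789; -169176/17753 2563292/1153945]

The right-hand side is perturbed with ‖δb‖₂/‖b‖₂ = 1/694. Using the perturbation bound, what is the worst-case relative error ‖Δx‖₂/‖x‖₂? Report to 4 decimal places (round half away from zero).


0.0780

M = AᵀA = [842665123456/7879225225 -7581266280/315169009; -7581266280/315169009 42946826281/7879225225]. tr(M)=526836377/4687225, det(M)=504990784/117180625
eigenvalues of AᵀA: λ = (tr ± √(tr²−4·det))/2 = 2809/25, 179776/4687225
κ = σ_max/σ_min = (53/5)/(424/2165) = 54.1250
κ_2(A)·‖δb‖/‖b‖ = 0.0780


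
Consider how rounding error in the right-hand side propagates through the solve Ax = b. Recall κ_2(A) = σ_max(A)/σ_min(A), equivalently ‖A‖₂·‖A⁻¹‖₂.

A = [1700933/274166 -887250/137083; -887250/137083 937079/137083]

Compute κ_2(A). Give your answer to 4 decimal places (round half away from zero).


326.0000

form AᵀA = [7184332129/89378116 -1885849875/22344529; -1885849875/22344529 1980177901/22344529] with trace 17960813/106276 and determinant 28561/106276
char-poly roots: 169 and 169/106276
κ_2(A) = √(λ_max/λ_min) = √(169 / (169/106276)) = 326.0000


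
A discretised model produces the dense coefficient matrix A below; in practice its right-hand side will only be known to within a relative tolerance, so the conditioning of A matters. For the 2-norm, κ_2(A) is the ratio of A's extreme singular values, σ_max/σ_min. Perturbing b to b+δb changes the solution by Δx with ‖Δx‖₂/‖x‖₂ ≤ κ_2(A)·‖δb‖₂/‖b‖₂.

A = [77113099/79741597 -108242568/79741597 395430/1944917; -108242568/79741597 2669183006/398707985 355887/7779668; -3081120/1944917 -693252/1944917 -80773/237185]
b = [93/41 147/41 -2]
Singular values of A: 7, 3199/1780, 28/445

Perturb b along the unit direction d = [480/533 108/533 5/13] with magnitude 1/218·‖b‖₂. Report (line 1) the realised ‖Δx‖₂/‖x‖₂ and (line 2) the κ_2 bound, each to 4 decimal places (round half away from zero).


0.0107
0.5103

largest singular value 7, smallest 28/445
κ = σ_max/σ_min = 7/(28/445) = 111.2500
perturbation bound = 111.2500·1/218 = 0.5103
solve Ax = b  →  x = [-5.3124 -0.7560 31.3769]
‖b‖ = 4.6904, ‖x‖ = 31.8324
Δx = A⁻¹·δb where δb = 1/218·4.6904·d; ‖Δx‖ = 0.3419
relative error = 0.0107
realised/bound (from unrounded values) ≈ 0.0210


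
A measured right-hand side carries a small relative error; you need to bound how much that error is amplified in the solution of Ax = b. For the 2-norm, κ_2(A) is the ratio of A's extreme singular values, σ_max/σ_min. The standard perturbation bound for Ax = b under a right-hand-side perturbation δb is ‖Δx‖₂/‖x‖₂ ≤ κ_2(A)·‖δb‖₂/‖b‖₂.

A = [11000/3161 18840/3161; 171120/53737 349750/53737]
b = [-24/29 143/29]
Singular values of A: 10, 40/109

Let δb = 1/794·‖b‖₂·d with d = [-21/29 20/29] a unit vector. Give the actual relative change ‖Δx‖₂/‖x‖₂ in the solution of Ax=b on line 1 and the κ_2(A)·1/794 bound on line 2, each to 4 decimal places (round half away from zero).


σ_max = 10, σ_min = 40/109
condition number: 10 ÷ (40/109) = 27.2500
worst-case relative error ≤ 27.2500 × 1/794 = 0.0343
solve Ax = b  →  x = [-9.4765 5.3941]
2-norm of b is 5.0000; of x, 10.9041
Δx = A⁻¹·δb where δb = 1/794·5.0000·d; ‖Δx‖ = 0.0172
realised ‖Δx‖/‖x‖ = 0.0016
so the bound overstates the realised error by a factor of ≈ 21.8083 (computed from the unrounded values)

0.0016
0.0343


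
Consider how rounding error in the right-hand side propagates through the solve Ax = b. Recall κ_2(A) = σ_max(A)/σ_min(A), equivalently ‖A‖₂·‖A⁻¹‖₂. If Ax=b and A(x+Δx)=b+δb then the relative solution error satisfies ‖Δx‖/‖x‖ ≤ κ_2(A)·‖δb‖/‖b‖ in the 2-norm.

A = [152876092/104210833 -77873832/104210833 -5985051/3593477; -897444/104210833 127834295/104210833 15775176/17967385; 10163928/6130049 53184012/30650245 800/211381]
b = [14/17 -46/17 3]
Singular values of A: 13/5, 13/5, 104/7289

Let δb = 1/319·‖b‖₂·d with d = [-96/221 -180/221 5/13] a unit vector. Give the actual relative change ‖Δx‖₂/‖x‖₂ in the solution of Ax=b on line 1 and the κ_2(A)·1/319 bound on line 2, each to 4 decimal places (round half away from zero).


0.0043
0.5712

largest singular value 13/5, smallest 104/7289
κ_2(A) = (13/5) / (104/7289) = 182.2250
bound on ‖Δx‖/‖x‖: κ·ε = 182.2250·1/319 = 0.5712
solve Ax = b  →  x = [111.1697 -104.8136 144.4496]
2-norm of b is 4.1231; of x, 210.2624
re-solving with b+δb shifts x by Δx of norm 0.9059
realised ‖Δx‖/‖x‖ = 0.0043
so the bound overstates the realised error by a factor of ≈ 132.5899 (computed from the unrounded values)


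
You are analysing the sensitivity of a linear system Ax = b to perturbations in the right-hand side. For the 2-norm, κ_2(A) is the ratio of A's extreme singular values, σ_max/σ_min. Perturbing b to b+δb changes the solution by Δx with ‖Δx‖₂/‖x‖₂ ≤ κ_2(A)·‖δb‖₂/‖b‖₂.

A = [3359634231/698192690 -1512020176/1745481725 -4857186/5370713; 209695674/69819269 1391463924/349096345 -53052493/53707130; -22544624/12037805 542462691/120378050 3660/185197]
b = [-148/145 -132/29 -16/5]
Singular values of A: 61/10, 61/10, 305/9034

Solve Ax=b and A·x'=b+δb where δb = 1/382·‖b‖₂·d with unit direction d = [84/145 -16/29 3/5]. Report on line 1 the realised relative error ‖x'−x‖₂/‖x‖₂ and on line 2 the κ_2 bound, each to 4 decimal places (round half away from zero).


largest singular value 61/10, smallest 305/9034
condition number: (61/10) ÷ (305/9034) = 180.6800
worst-case relative error ≤ 180.6800 × 1/382 = 0.4730
solve Ax = b  →  x = [-0.3383 -0.8514 0.1439]
‖b‖ = 5.6569, ‖x‖ = 0.9274
Δx = A⁻¹·δb where δb = 1/382·5.6569·d; ‖Δx‖ = 0.4386
dividing the unrounded norms, ‖Δx‖/‖x‖ = 0.4730
so the bound is sharp here: realised error equals the bound

0.4730
0.4730


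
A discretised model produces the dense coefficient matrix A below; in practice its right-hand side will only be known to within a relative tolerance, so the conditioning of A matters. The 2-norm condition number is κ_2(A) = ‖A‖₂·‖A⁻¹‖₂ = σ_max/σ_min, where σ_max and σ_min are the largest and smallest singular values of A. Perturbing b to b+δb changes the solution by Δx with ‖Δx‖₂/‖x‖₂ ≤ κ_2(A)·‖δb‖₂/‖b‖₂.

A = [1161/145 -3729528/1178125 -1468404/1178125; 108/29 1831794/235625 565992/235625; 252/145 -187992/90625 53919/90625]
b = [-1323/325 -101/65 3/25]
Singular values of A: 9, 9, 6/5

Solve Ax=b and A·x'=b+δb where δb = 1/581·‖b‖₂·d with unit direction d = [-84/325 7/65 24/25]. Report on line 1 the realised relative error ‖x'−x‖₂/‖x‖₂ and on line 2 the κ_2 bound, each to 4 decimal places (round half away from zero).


from the listed singular values, σ₁ = 9, σ_n = 6/5
κ_2(A) = 9 / (6/5) = 7.5000
perturbation bound = 7.5000·1/581 = 0.0129
solve Ax = b  →  x = [-0.4713 -0.2223 0.8032]
‖b‖₂ = 4.3589 and ‖x‖₂ = 0.9574
Δx = A⁻¹·δb where δb = 1/581·4.3589·d; ‖Δx‖ = 0.0063
dividing the unrounded norms, ‖Δx‖/‖x‖ = 0.0065
realised/bound (from unrounded values) ≈ 0.5059

0.0065
0.0129


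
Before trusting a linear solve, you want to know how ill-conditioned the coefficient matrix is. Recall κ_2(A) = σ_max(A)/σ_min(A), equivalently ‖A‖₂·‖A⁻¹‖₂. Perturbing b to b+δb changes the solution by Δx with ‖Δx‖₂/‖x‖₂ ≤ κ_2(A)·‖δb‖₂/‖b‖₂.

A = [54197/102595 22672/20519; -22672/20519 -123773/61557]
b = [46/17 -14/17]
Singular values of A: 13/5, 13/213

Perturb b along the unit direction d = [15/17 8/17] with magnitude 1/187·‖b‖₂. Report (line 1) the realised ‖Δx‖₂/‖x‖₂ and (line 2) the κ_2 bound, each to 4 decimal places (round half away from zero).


0.0076
0.2278

from the listed singular values, σ₁ = 13/5, σ_n = 13/213
condition number: (13/5) ÷ (13/213) = 42.6000
worst-case relative error ≤ 42.6000 × 1/187 = 0.2278
solve Ax = b  →  x = [-28.5520 16.0995]
‖b‖ = 2.8284, ‖x‖ = 32.7783
δb = ε·‖b‖·d = [0.0133 0.0071]; solving A·Δx = δb gives ‖Δx‖ = 0.2478
dividing the unrounded norms, ‖Δx‖/‖x‖ = 0.0076
so the bound overstates the realised error by a factor of ≈ 30.1310 (computed from the unrounded values)


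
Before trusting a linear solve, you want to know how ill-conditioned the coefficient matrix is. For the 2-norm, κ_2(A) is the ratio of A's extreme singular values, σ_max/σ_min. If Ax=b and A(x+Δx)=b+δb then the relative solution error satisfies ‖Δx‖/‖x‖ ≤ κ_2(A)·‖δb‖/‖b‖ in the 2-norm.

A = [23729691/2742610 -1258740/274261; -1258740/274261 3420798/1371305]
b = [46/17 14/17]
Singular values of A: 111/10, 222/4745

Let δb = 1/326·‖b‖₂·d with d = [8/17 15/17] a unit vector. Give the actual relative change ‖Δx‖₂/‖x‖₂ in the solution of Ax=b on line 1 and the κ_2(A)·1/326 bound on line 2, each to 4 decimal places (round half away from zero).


from the listed singular values, σ₁ = 111/10, σ_n = 222/4745
κ_2(A) = (111/10) / (222/4745) = 237.2500
perturbation bound = 237.2500·1/326 = 0.7278
solve Ax = b  →  x = [20.2756 37.6338]
‖b‖₂ = 2.8284 and ‖x‖₂ = 42.7481
with δb = [0.0041 0.0077], A·Δx = δb → ‖Δx‖ = 0.1854
dividing the unrounded norms, ‖Δx‖/‖x‖ = 0.0043
tightness: 0.0043 against a bound of 0.7278 (unrounded ratio ≈ 0.0060)

0.0043
0.7278


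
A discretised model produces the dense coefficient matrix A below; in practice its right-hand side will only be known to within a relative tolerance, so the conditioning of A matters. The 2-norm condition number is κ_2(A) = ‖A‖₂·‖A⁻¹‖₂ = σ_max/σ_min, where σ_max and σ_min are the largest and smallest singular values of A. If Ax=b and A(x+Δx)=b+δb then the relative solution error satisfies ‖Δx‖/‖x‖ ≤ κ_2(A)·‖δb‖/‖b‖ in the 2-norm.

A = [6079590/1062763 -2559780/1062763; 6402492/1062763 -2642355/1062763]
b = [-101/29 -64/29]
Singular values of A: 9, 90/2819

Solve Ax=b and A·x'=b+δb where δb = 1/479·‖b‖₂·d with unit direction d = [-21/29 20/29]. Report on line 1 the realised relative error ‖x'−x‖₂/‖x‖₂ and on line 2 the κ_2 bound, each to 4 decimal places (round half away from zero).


0.0086
0.5885

largest singular value 9, smallest 90/2819
κ = σ_max/σ_min = 9/(90/2819) = 281.9000
κ_2(A)·‖δb‖/‖b‖ = 0.5885
solve Ax = b  →  x = [11.6368 29.0838]
‖b‖ = 4.1231, ‖x‖ = 31.3254
re-solving with b+δb shifts x by Δx of norm 0.2696
dividing the unrounded norms, ‖Δx‖/‖x‖ = 0.0086
realised/bound (from unrounded values) ≈ 0.0146


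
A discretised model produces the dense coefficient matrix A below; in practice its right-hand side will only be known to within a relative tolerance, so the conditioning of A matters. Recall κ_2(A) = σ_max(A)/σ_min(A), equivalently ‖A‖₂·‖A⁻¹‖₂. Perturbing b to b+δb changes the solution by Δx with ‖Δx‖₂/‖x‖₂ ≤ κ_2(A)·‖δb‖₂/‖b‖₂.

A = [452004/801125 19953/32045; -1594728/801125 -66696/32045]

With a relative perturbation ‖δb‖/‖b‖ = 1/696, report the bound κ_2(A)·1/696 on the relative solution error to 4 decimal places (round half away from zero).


0.1985

M = AᵀA = [4395944016/1026882025 923046516/205376405; 923046516/205376405 193859145/41075281]. tr(M)=10989801/1221025, det(M)=5184/1221025
char-poly roots: 9 and 576/1221025
so κ_2 = √(9 / (576/1221025)) = 138.1250
worst-case relative error ≤ 138.1250 × 1/696 = 0.1985


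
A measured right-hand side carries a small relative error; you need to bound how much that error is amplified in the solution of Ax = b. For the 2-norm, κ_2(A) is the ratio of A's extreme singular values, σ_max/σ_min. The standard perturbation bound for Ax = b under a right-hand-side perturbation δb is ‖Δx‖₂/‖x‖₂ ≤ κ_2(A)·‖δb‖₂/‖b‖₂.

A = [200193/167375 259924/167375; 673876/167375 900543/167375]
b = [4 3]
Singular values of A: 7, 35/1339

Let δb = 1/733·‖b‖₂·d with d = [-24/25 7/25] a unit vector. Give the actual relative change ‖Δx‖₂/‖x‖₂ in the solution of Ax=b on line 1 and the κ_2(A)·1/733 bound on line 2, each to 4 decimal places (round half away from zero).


0.0023
0.3653

largest singular value 7, smallest 35/1339
κ_2(A) = 7 / (35/1339) = 267.8000
bound on ‖Δx‖/‖x‖: κ·ε = 267.8000·1/733 = 0.3653
solve Ax = b  →  x = [92.1600 -68.4057]
‖b‖ = 5.0000, ‖x‖ = 114.7729
with δb = [-0.0065 0.0019], A·Δx = δb → ‖Δx‖ = 0.2610
relative error = 0.0023
realised/bound (from unrounded values) ≈ 0.0062


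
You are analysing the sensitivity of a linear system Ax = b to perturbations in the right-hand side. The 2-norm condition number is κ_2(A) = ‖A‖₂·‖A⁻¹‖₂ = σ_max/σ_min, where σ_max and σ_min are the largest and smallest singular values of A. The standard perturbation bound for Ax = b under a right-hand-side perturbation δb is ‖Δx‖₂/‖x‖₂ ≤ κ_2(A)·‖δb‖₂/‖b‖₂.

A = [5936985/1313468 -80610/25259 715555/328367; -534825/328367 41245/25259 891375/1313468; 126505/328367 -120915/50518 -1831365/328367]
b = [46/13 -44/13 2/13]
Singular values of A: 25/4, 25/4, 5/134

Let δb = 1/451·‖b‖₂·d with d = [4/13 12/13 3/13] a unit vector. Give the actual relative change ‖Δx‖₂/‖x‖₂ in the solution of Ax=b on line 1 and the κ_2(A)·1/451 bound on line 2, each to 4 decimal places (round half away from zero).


0.0054
0.3714

from the listed singular values, σ₁ = 25/4, σ_n = 5/134
κ = σ_max/σ_min = (25/4)/(5/134) = 167.5000
worst-case relative error ≤ 167.5000 × 1/451 = 0.3714
solve Ax = b  →  x = [34.6729 38.3724 -14.1004]
‖b‖₂ = 4.8990 and ‖x‖₂ = 53.6048
re-solving with b+δb shifts x by Δx of norm 0.2911
relative error = 0.0054
tightness: 0.0054 against a bound of 0.3714 (unrounded ratio ≈ 0.0146)


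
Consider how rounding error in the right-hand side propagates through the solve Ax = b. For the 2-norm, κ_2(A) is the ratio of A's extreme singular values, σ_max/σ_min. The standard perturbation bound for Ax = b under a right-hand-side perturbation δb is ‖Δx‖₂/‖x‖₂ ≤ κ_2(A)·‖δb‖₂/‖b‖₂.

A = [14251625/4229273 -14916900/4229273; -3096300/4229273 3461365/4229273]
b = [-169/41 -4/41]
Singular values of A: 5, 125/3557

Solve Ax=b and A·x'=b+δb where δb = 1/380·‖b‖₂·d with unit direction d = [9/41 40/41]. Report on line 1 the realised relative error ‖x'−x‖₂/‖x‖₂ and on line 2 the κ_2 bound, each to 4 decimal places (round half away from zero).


largest singular value 5, smallest 125/3557
κ = σ_max/σ_min = 5/(125/3557) = 142.2800
worst-case relative error ≤ 142.2800 × 1/380 = 0.3744
solve Ax = b  →  x = [-21.1578 -19.0455]
‖b‖₂ = 4.1231 and ‖x‖₂ = 28.4672
Δx = A⁻¹·δb where δb = 1/380·4.1231·d; ‖Δx‖ = 0.3088
realised ‖Δx‖/‖x‖ = 0.0108
tightness: 0.0108 against a bound of 0.3744 (unrounded ratio ≈ 0.0290)

0.0108
0.3744


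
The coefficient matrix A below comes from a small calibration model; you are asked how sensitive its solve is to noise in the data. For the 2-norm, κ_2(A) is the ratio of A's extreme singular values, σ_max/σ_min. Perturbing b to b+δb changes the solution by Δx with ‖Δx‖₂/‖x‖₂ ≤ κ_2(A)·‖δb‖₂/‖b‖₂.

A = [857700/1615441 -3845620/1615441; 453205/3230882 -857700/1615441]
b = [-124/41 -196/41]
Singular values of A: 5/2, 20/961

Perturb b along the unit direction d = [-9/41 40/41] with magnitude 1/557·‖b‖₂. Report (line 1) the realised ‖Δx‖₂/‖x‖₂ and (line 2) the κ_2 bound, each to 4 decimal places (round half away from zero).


0.0025
0.2157

σ_max = 5/2, σ_min = 20/961
κ_2(A) = (5/2) / (20/961) = 120.1250
bound on ‖Δx‖/‖x‖: κ·ε = 120.1250·1/557 = 0.2157
solve Ax = b  →  x = [-187.8634 -40.6293]
‖b‖ = 5.6569, ‖x‖ = 192.2067
Δx = A⁻¹·δb where δb = 1/557·5.6569·d; ‖Δx‖ = 0.4880
dividing the unrounded norms, ‖Δx‖/‖x‖ = 0.0025
tightness: 0.0025 against a bound of 0.2157 (unrounded ratio ≈ 0.0118)


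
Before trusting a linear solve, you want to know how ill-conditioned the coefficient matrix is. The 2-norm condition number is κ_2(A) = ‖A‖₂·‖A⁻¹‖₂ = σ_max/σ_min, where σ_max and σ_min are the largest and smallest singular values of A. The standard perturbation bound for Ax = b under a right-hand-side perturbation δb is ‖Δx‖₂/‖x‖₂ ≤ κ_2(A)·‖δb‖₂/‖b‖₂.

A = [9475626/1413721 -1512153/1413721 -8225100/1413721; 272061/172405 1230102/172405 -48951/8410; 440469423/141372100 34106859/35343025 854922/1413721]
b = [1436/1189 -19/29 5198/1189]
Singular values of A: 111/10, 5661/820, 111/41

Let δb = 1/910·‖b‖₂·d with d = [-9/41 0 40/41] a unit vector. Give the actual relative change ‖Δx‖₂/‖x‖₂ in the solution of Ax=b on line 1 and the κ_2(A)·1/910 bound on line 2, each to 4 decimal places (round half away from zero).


0.0012
0.0045

σ_max = 111/10, σ_min = 111/41
κ = σ_max/σ_min = (111/10)/(111/41) = 4.1000
bound on ‖Δx‖/‖x‖: κ·ε = 4.1000·1/910 = 0.0045
solve Ax = b  →  x = [1.0794 0.4475 0.9537]
‖b‖ = 4.5826, ‖x‖ = 1.5083
Δx = A⁻¹·δb where δb = 1/910·4.5826·d; ‖Δx‖ = 0.0019
realised ‖Δx‖/‖x‖ = 0.0012
so the bound overstates the realised error by a factor of ≈ 3.6534 (computed from the unrounded values)
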